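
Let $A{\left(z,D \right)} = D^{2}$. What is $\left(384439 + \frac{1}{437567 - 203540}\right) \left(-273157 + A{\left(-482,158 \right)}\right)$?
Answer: $- \frac{2481078032135758}{26003} \approx -9.5415 \cdot 10^{10}$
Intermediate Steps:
$\left(384439 + \frac{1}{437567 - 203540}\right) \left(-273157 + A{\left(-482,158 \right)}\right) = \left(384439 + \frac{1}{437567 - 203540}\right) \left(-273157 + 158^{2}\right) = \left(384439 + \frac{1}{234027}\right) \left(-273157 + 24964\right) = \left(384439 + \frac{1}{234027}\right) \left(-248193\right) = \frac{89969105854}{234027} \left(-248193\right) = - \frac{2481078032135758}{26003}$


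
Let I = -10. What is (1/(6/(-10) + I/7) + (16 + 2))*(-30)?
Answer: -37290/71 ≈ -525.21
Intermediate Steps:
(1/(6/(-10) + I/7) + (16 + 2))*(-30) = (1/(6/(-10) - 10/7) + (16 + 2))*(-30) = (1/(6*(-⅒) - 10*⅐) + 18)*(-30) = (1/(-⅗ - 10/7) + 18)*(-30) = (1/(-71/35) + 18)*(-30) = (-35/71 + 18)*(-30) = (1243/71)*(-30) = -37290/71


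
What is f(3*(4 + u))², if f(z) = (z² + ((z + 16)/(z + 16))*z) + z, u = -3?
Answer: 225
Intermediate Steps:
f(z) = z² + 2*z (f(z) = (z² + ((16 + z)/(16 + z))*z) + z = (z² + 1*z) + z = (z² + z) + z = (z + z²) + z = z² + 2*z)
f(3*(4 + u))² = ((3*(4 - 3))*(2 + 3*(4 - 3)))² = ((3*1)*(2 + 3*1))² = (3*(2 + 3))² = (3*5)² = 15² = 225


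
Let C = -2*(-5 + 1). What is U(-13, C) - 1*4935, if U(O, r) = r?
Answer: -4927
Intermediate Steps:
C = 8 (C = -2*(-4) = 8)
U(-13, C) - 1*4935 = 8 - 1*4935 = 8 - 4935 = -4927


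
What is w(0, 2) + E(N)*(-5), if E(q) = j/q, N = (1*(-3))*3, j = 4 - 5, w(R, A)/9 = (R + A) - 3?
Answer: -86/9 ≈ -9.5556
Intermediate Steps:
w(R, A) = -27 + 9*A + 9*R (w(R, A) = 9*((R + A) - 3) = 9*((A + R) - 3) = 9*(-3 + A + R) = -27 + 9*A + 9*R)
j = -1
N = -9 (N = -3*3 = -9)
E(q) = -1/q
w(0, 2) + E(N)*(-5) = (-27 + 9*2 + 9*0) - 1/(-9)*(-5) = (-27 + 18 + 0) - 1*(-⅑)*(-5) = -9 + (⅑)*(-5) = -9 - 5/9 = -86/9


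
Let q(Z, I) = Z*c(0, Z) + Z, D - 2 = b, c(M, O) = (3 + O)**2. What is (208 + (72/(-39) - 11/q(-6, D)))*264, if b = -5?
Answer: 3540746/65 ≈ 54473.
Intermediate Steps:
D = -3 (D = 2 - 5 = -3)
q(Z, I) = Z + Z*(3 + Z)**2 (q(Z, I) = Z*(3 + Z)**2 + Z = Z + Z*(3 + Z)**2)
(208 + (72/(-39) - 11/q(-6, D)))*264 = (208 + (72/(-39) - 11*(-1/(6*(1 + (3 - 6)**2)))))*264 = (208 + (72*(-1/39) - 11*(-1/(6*(1 + (-3)**2)))))*264 = (208 + (-24/13 - 11*(-1/(6*(1 + 9)))))*264 = (208 + (-24/13 - 11/((-6*10))))*264 = (208 + (-24/13 - 11/(-60)))*264 = (208 + (-24/13 - 11*(-1/60)))*264 = (208 + (-24/13 + 11/60))*264 = (208 - 1297/780)*264 = (160943/780)*264 = 3540746/65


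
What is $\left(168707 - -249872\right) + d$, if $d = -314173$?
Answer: $104406$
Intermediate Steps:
$\left(168707 - -249872\right) + d = \left(168707 - -249872\right) - 314173 = \left(168707 + 249872\right) - 314173 = 418579 - 314173 = 104406$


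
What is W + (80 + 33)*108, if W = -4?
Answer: 12200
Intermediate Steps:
W + (80 + 33)*108 = -4 + (80 + 33)*108 = -4 + 113*108 = -4 + 12204 = 12200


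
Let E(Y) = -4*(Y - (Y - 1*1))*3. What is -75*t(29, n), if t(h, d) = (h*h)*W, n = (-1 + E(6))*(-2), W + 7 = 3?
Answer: 252300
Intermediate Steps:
E(Y) = -12 (E(Y) = -4*(Y - (Y - 1))*3 = -4*(Y - (-1 + Y))*3 = -4*(Y + (1 - Y))*3 = -4*1*3 = -4*3 = -12)
W = -4 (W = -7 + 3 = -4)
n = 26 (n = (-1 - 12)*(-2) = -13*(-2) = 26)
t(h, d) = -4*h**2 (t(h, d) = (h*h)*(-4) = h**2*(-4) = -4*h**2)
-75*t(29, n) = -(-300)*29**2 = -(-300)*841 = -75*(-3364) = 252300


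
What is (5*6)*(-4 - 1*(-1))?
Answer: -90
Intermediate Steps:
(5*6)*(-4 - 1*(-1)) = 30*(-4 + 1) = 30*(-3) = -90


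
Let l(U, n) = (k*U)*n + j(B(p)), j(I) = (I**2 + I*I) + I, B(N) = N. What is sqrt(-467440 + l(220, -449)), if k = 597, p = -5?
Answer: I*sqrt(59439055) ≈ 7709.7*I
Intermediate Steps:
j(I) = I + 2*I**2 (j(I) = (I**2 + I**2) + I = 2*I**2 + I = I + 2*I**2)
l(U, n) = 45 + 597*U*n (l(U, n) = (597*U)*n - 5*(1 + 2*(-5)) = 597*U*n - 5*(1 - 10) = 597*U*n - 5*(-9) = 597*U*n + 45 = 45 + 597*U*n)
sqrt(-467440 + l(220, -449)) = sqrt(-467440 + (45 + 597*220*(-449))) = sqrt(-467440 + (45 - 58971660)) = sqrt(-467440 - 58971615) = sqrt(-59439055) = I*sqrt(59439055)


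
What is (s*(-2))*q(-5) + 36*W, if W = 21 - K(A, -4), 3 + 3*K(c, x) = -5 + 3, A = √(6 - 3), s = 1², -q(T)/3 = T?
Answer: 786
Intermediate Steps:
q(T) = -3*T
s = 1
A = √3 ≈ 1.7320
K(c, x) = -5/3 (K(c, x) = -1 + (-5 + 3)/3 = -1 + (⅓)*(-2) = -1 - ⅔ = -5/3)
W = 68/3 (W = 21 - 1*(-5/3) = 21 + 5/3 = 68/3 ≈ 22.667)
(s*(-2))*q(-5) + 36*W = (1*(-2))*(-3*(-5)) + 36*(68/3) = -2*15 + 816 = -30 + 816 = 786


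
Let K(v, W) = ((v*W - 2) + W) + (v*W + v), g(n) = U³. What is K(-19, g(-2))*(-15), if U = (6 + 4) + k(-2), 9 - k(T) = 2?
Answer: 2727030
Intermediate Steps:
k(T) = 7 (k(T) = 9 - 1*2 = 9 - 2 = 7)
U = 17 (U = (6 + 4) + 7 = 10 + 7 = 17)
g(n) = 4913 (g(n) = 17³ = 4913)
K(v, W) = -2 + W + v + 2*W*v (K(v, W) = ((W*v - 2) + W) + (W*v + v) = ((-2 + W*v) + W) + (v + W*v) = (-2 + W + W*v) + (v + W*v) = -2 + W + v + 2*W*v)
K(-19, g(-2))*(-15) = (-2 + 4913 - 19 + 2*4913*(-19))*(-15) = (-2 + 4913 - 19 - 186694)*(-15) = -181802*(-15) = 2727030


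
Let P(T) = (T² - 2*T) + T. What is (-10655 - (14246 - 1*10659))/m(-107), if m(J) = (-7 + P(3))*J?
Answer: -14242/107 ≈ -133.10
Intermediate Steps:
P(T) = T² - T
m(J) = -J (m(J) = (-7 + 3*(-1 + 3))*J = (-7 + 3*2)*J = (-7 + 6)*J = -J)
(-10655 - (14246 - 1*10659))/m(-107) = (-10655 - (14246 - 1*10659))/((-1*(-107))) = (-10655 - (14246 - 10659))/107 = (-10655 - 1*3587)*(1/107) = (-10655 - 3587)*(1/107) = -14242*1/107 = -14242/107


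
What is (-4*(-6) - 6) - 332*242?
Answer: -80326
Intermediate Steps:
(-4*(-6) - 6) - 332*242 = (24 - 6) - 80344 = 18 - 80344 = -80326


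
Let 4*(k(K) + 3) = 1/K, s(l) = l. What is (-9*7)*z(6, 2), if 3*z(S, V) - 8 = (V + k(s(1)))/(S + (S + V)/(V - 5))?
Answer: -6531/40 ≈ -163.27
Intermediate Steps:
k(K) = -3 + 1/(4*K)
z(S, V) = 8/3 + (-11/4 + V)/(3*(S + (S + V)/(-5 + V))) (z(S, V) = 8/3 + ((V + (-3 + (¼)/1))/(S + (S + V)/(V - 5)))/3 = 8/3 + ((V + (-3 + (¼)*1))/(S + (S + V)/(-5 + V)))/3 = 8/3 + ((V + (-3 + ¼))/(S + (S + V)/(-5 + V)))/3 = 8/3 + ((V - 11/4)/(S + (S + V)/(-5 + V)))/3 = 8/3 + ((-11/4 + V)/(S + (S + V)/(-5 + V)))/3 = 8/3 + (-11/4 + V)/(3*(S + (S + V)/(-5 + V))))
(-9*7)*z(6, 2) = (-9*7)*((55 + 2 - 128*6 + 4*2² + 32*6*2)/(12*(2 - 4*6 + 6*2))) = -21*(55 + 2 - 768 + 4*4 + 384)/(4*(2 - 24 + 12)) = -21*(55 + 2 - 768 + 16 + 384)/(4*(-10)) = -21*(-1)*(-311)/(4*10) = -63*311/120 = -6531/40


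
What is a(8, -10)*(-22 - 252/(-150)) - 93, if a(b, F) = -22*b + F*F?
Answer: 36283/25 ≈ 1451.3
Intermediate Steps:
a(b, F) = F² - 22*b (a(b, F) = -22*b + F² = F² - 22*b)
a(8, -10)*(-22 - 252/(-150)) - 93 = ((-10)² - 22*8)*(-22 - 252/(-150)) - 93 = (100 - 176)*(-22 - 252*(-1)/150) - 93 = -76*(-22 - 1*(-42/25)) - 93 = -76*(-22 + 42/25) - 93 = -76*(-508/25) - 93 = 38608/25 - 93 = 36283/25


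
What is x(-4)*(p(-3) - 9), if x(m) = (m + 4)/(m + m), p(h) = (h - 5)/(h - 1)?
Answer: 0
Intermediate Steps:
p(h) = (-5 + h)/(-1 + h)
x(m) = (4 + m)/(2*m) (x(m) = (4 + m)/((2*m)) = (4 + m)*(1/(2*m)) = (4 + m)/(2*m))
x(-4)*(p(-3) - 9) = ((1/2)*(4 - 4)/(-4))*((-5 - 3)/(-1 - 3) - 9) = ((1/2)*(-1/4)*0)*(-8/(-4) - 9) = 0*(-1/4*(-8) - 9) = 0*(2 - 9) = 0*(-7) = 0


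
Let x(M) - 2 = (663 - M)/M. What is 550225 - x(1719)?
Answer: 315278131/573 ≈ 5.5022e+5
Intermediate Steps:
x(M) = 2 + (663 - M)/M
550225 - x(1719) = 550225 - (663 + 1719)/1719 = 550225 - 2382/1719 = 550225 - 1*794/573 = 550225 - 794/573 = 315278131/573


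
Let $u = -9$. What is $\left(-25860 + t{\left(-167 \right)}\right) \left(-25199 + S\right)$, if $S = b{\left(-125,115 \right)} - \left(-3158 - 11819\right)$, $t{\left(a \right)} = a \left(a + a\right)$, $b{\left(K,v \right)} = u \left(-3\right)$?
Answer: $-305014010$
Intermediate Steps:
$b{\left(K,v \right)} = 27$ ($b{\left(K,v \right)} = \left(-9\right) \left(-3\right) = 27$)
$t{\left(a \right)} = 2 a^{2}$ ($t{\left(a \right)} = a 2 a = 2 a^{2}$)
$S = 15004$ ($S = 27 - \left(-3158 - 11819\right) = 27 - -14977 = 27 + 14977 = 15004$)
$\left(-25860 + t{\left(-167 \right)}\right) \left(-25199 + S\right) = \left(-25860 + 2 \left(-167\right)^{2}\right) \left(-25199 + 15004\right) = \left(-25860 + 2 \cdot 27889\right) \left(-10195\right) = \left(-25860 + 55778\right) \left(-10195\right) = 29918 \left(-10195\right) = -305014010$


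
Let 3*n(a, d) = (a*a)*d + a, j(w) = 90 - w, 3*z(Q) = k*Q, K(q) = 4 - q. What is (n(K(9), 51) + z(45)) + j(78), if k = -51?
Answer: -989/3 ≈ -329.67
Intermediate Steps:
z(Q) = -17*Q (z(Q) = (-51*Q)/3 = -17*Q)
n(a, d) = a/3 + d*a²/3 (n(a, d) = ((a*a)*d + a)/3 = (a²*d + a)/3 = (d*a² + a)/3 = (a + d*a²)/3 = a/3 + d*a²/3)
(n(K(9), 51) + z(45)) + j(78) = ((4 - 1*9)*(1 + (4 - 1*9)*51)/3 - 17*45) + (90 - 1*78) = ((4 - 9)*(1 + (4 - 9)*51)/3 - 765) + (90 - 78) = ((⅓)*(-5)*(1 - 5*51) - 765) + 12 = ((⅓)*(-5)*(1 - 255) - 765) + 12 = ((⅓)*(-5)*(-254) - 765) + 12 = (1270/3 - 765) + 12 = -1025/3 + 12 = -989/3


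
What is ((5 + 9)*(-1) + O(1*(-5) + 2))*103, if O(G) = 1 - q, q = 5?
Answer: -1854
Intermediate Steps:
O(G) = -4 (O(G) = 1 - 1*5 = 1 - 5 = -4)
((5 + 9)*(-1) + O(1*(-5) + 2))*103 = ((5 + 9)*(-1) - 4)*103 = (14*(-1) - 4)*103 = (-14 - 4)*103 = -18*103 = -1854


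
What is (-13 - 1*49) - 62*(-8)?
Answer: 434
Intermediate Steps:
(-13 - 1*49) - 62*(-8) = (-13 - 49) + 496 = -62 + 496 = 434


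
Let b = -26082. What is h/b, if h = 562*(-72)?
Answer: 2248/1449 ≈ 1.5514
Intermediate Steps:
h = -40464
h/b = -40464/(-26082) = -40464*(-1/26082) = 2248/1449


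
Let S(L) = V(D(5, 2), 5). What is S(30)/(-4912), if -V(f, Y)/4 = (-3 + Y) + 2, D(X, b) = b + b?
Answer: 1/307 ≈ 0.0032573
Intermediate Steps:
D(X, b) = 2*b
V(f, Y) = 4 - 4*Y (V(f, Y) = -4*((-3 + Y) + 2) = -4*(-1 + Y) = 4 - 4*Y)
S(L) = -16 (S(L) = 4 - 4*5 = 4 - 20 = -16)
S(30)/(-4912) = -16/(-4912) = -16*(-1/4912) = 1/307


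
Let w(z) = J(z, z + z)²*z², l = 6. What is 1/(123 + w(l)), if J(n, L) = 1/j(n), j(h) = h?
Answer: 1/124 ≈ 0.0080645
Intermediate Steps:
J(n, L) = 1/n
w(z) = 1 (w(z) = (1/z)²*z² = z²/z² = 1)
1/(123 + w(l)) = 1/(123 + 1) = 1/124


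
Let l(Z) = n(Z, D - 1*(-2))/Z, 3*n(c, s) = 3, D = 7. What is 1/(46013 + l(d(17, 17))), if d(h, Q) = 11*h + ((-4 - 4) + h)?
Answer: 196/9018549 ≈ 2.1733e-5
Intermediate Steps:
d(h, Q) = -8 + 12*h (d(h, Q) = 11*h + (-8 + h) = -8 + 12*h)
n(c, s) = 1 (n(c, s) = (⅓)*3 = 1)
l(Z) = 1/Z
1/(46013 + l(d(17, 17))) = 1/(46013 + 1/(-8 + 12*17)) = 1/(46013 + 1/(-8 + 204)) = 1/(46013 + 1/196) = 1/(9018549/196) = 196/9018549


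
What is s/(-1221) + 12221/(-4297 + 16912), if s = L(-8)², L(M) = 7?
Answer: 4767902/5134305 ≈ 0.92864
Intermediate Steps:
s = 49 (s = 7² = 49)
s/(-1221) + 12221/(-4297 + 16912) = 49/(-1221) + 12221/(-4297 + 16912) = 49*(-1/1221) + 12221/12615 = -49/1221 + 12221*(1/12615) = -49/1221 + 12221/12615 = 4767902/5134305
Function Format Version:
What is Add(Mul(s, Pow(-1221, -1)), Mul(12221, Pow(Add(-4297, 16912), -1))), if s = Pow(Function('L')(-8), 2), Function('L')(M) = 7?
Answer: Rational(4767902, 5134305) ≈ 0.92864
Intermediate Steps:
s = 49 (s = Pow(7, 2) = 49)
Add(Mul(s, Pow(-1221, -1)), Mul(12221, Pow(Add(-4297, 16912), -1))) = Add(Mul(49, Pow(-1221, -1)), Mul(12221, Pow(Add(-4297, 16912), -1))) = Add(Mul(49, Rational(-1, 1221)), Mul(12221, Pow(12615, -1))) = Add(Rational(-49, 1221), Mul(12221, Rational(1, 12615))) = Add(Rational(-49, 1221), Rational(12221, 12615)) = Rational(4767902, 5134305)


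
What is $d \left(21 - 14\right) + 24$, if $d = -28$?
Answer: $-172$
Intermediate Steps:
$d \left(21 - 14\right) + 24 = - 28 \left(21 - 14\right) + 24 = \left(-28\right) 7 + 24 = -196 + 24 = -172$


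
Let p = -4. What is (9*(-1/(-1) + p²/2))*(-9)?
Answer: -729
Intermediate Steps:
(9*(-1/(-1) + p²/2))*(-9) = (9*(-1/(-1) + (-4)²/2))*(-9) = (9*(-1*(-1) + 16*(½)))*(-9) = (9*(1 + 8))*(-9) = (9*9)*(-9) = 81*(-9) = -729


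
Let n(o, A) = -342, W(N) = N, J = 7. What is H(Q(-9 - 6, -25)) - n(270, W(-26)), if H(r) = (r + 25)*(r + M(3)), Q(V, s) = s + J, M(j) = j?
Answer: 237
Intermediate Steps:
Q(V, s) = 7 + s (Q(V, s) = s + 7 = 7 + s)
H(r) = (3 + r)*(25 + r) (H(r) = (r + 25)*(r + 3) = (25 + r)*(3 + r) = (3 + r)*(25 + r))
H(Q(-9 - 6, -25)) - n(270, W(-26)) = (75 + (7 - 25)² + 28*(7 - 25)) - 1*(-342) = (75 + (-18)² + 28*(-18)) + 342 = (75 + 324 - 504) + 342 = -105 + 342 = 237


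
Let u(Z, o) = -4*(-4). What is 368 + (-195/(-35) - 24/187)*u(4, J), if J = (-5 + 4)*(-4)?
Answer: 595712/1309 ≈ 455.09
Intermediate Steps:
J = 4 (J = -1*(-4) = 4)
u(Z, o) = 16
368 + (-195/(-35) - 24/187)*u(4, J) = 368 + (-195/(-35) - 24/187)*16 = 368 + (-195*(-1/35) - 24*1/187)*16 = 368 + (39/7 - 24/187)*16 = 368 + (7125/1309)*16 = 368 + 114000/1309 = 595712/1309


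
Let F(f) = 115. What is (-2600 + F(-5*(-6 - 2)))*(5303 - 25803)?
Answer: 50942500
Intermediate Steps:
(-2600 + F(-5*(-6 - 2)))*(5303 - 25803) = (-2600 + 115)*(5303 - 25803) = -2485*(-20500) = 50942500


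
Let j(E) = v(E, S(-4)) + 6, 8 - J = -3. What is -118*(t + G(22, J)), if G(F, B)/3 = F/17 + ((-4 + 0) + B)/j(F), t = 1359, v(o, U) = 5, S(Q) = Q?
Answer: -30115488/187 ≈ -1.6105e+5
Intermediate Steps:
J = 11 (J = 8 - 1*(-3) = 8 + 3 = 11)
j(E) = 11 (j(E) = 5 + 6 = 11)
G(F, B) = -12/11 + 3*B/11 + 3*F/17 (G(F, B) = 3*(F/17 + ((-4 + 0) + B)/11) = 3*(F*(1/17) + (-4 + B)*(1/11)) = 3*(F/17 + (-4/11 + B/11)) = 3*(-4/11 + B/11 + F/17) = -12/11 + 3*B/11 + 3*F/17)
-118*(t + G(22, J)) = -118*(1359 + (-12/11 + (3/11)*11 + (3/17)*22)) = -118*(1359 + (-12/11 + 3 + 66/17)) = -118*(1359 + 1083/187) = -118*255216/187 = -30115488/187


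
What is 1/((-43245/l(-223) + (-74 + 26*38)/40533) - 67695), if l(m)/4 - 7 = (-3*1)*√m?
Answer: -3660607111513875468/247942457425949224447321 + 852579026745660*I*√223/247942457425949224447321 ≈ -1.4764e-5 + 5.135e-8*I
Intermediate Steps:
l(m) = 28 - 12*√m (l(m) = 28 + 4*((-3*1)*√m) = 28 + 4*(-3*√m) = 28 - 12*√m)
1/((-43245/l(-223) + (-74 + 26*38)/40533) - 67695) = 1/((-43245/(28 - 12*I*√223) + (-74 + 26*38)/40533) - 67695) = 1/((-43245/(28 - 12*I*√223) + (-74 + 988)*(1/40533)) - 67695) = 1/((-43245/(28 - 12*I*√223) + 914*(1/40533)) - 67695) = 1/((-43245/(28 - 12*I*√223) + 914/40533) - 67695) = 1/((914/40533 - 43245/(28 - 12*I*√223)) - 67695) = 1/(-2743880521/40533 - 43245/(28 - 12*I*√223))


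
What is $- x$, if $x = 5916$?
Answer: $-5916$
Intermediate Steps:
$- x = \left(-1\right) 5916 = -5916$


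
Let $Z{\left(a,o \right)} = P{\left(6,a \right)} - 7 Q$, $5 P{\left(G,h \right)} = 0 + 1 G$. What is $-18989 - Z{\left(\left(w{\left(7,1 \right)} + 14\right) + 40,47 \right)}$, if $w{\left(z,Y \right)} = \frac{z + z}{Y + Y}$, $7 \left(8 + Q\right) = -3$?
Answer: $- \frac{95246}{5} \approx -19049.0$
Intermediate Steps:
$Q = - \frac{59}{7}$ ($Q = -8 + \frac{1}{7} \left(-3\right) = -8 - \frac{3}{7} = - \frac{59}{7} \approx -8.4286$)
$w{\left(z,Y \right)} = \frac{z}{Y}$ ($w{\left(z,Y \right)} = \frac{2 z}{2 Y} = 2 z \frac{1}{2 Y} = \frac{z}{Y}$)
$P{\left(G,h \right)} = \frac{G}{5}$ ($P{\left(G,h \right)} = \frac{0 + 1 G}{5} = \frac{0 + G}{5} = \frac{G}{5}$)
$Z{\left(a,o \right)} = \frac{301}{5}$ ($Z{\left(a,o \right)} = \frac{1}{5} \cdot 6 - -59 = \frac{6}{5} + 59 = \frac{301}{5}$)
$-18989 - Z{\left(\left(w{\left(7,1 \right)} + 14\right) + 40,47 \right)} = -18989 - \frac{301}{5} = - \frac{95246}{5}$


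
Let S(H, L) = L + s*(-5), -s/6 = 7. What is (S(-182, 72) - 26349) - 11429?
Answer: -37496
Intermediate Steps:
s = -42 (s = -6*7 = -42)
S(H, L) = 210 + L (S(H, L) = L - 42*(-5) = L + 210 = 210 + L)
(S(-182, 72) - 26349) - 11429 = ((210 + 72) - 26349) - 11429 = (282 - 26349) - 11429 = -26067 - 11429 = -37496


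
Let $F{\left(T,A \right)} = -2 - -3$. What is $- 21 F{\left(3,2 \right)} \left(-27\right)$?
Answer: $567$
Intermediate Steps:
$F{\left(T,A \right)} = 1$ ($F{\left(T,A \right)} = -2 + 3 = 1$)
$- 21 F{\left(3,2 \right)} \left(-27\right) = \left(-21\right) 1 \left(-27\right) = \left(-21\right) \left(-27\right) = 567$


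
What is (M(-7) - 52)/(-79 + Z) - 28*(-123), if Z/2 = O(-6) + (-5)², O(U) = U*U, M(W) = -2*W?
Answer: 148054/43 ≈ 3443.1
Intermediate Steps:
O(U) = U²
Z = 122 (Z = 2*((-6)² + (-5)²) = 2*(36 + 25) = 2*61 = 122)
(M(-7) - 52)/(-79 + Z) - 28*(-123) = (-2*(-7) - 52)/(-79 + 122) - 28*(-123) = (14 - 52)/43 + 3444 = -38*1/43 + 3444 = -38/43 + 3444 = 148054/43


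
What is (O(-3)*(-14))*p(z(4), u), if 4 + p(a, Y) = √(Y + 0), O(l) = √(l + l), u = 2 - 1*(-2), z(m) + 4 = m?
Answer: 28*I*√6 ≈ 68.586*I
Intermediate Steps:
z(m) = -4 + m
u = 4 (u = 2 + 2 = 4)
O(l) = √2*√l (O(l) = √(2*l) = √2*√l)
p(a, Y) = -4 + √Y (p(a, Y) = -4 + √(Y + 0) = -4 + √Y)
(O(-3)*(-14))*p(z(4), u) = ((√2*√(-3))*(-14))*(-4 + √4) = ((√2*(I*√3))*(-14))*(-4 + 2) = ((I*√6)*(-14))*(-2) = -14*I*√6*(-2) = 28*I*√6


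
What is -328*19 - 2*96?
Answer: -6424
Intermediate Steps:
-328*19 - 2*96 = -6232 - 192 = -6424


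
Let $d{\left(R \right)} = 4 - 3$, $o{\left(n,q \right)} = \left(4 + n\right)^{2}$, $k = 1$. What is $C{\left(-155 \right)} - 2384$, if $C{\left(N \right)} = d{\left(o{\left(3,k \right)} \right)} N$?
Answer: $-2539$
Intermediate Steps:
$d{\left(R \right)} = 1$ ($d{\left(R \right)} = 4 - 3 = 1$)
$C{\left(N \right)} = N$ ($C{\left(N \right)} = 1 N = N$)
$C{\left(-155 \right)} - 2384 = -155 - 2384 = -2539$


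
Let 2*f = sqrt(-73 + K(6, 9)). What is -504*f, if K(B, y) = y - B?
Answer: -252*I*sqrt(70) ≈ -2108.4*I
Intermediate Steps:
f = I*sqrt(70)/2 (f = sqrt(-73 + (9 - 1*6))/2 = sqrt(-73 + (9 - 6))/2 = sqrt(-73 + 3)/2 = sqrt(-70)/2 = (I*sqrt(70))/2 = I*sqrt(70)/2 ≈ 4.1833*I)
-504*f = -252*I*sqrt(70)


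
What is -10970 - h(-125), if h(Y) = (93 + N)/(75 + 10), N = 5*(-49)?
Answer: -932298/85 ≈ -10968.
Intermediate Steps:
N = -245
h(Y) = -152/85 (h(Y) = (93 - 245)/(75 + 10) = -152/85)
-10970 - h(-125) = -10970 - 1*(-152/85) = -10970 + 152/85 = -932298/85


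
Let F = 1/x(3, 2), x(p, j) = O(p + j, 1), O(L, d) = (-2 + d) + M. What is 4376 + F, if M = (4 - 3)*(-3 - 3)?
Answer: 30631/7 ≈ 4375.9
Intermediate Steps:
M = -6 (M = 1*(-6) = -6)
O(L, d) = -8 + d (O(L, d) = (-2 + d) - 6 = -8 + d)
x(p, j) = -7 (x(p, j) = -8 + 1 = -7)
F = -⅐ (F = 1/(-7) = -⅐ ≈ -0.14286)
4376 + F = 4376 - ⅐ = 30631/7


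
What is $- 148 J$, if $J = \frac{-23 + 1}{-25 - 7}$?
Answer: $- \frac{407}{4} \approx -101.75$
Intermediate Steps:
$J = \frac{11}{16}$ ($J = - \frac{22}{-32} = \left(-22\right) \left(- \frac{1}{32}\right) = \frac{11}{16} \approx 0.6875$)
$- 148 J = \left(-148\right) \frac{11}{16} = - \frac{407}{4}$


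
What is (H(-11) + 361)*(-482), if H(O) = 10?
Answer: -178822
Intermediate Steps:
(H(-11) + 361)*(-482) = (10 + 361)*(-482) = 371*(-482) = -178822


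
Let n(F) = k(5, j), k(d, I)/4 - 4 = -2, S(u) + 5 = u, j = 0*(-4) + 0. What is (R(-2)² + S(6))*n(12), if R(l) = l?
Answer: 40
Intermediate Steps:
j = 0 (j = 0 + 0 = 0)
S(u) = -5 + u
k(d, I) = 8 (k(d, I) = 16 + 4*(-2) = 16 - 8 = 8)
n(F) = 8
(R(-2)² + S(6))*n(12) = ((-2)² + (-5 + 6))*8 = (4 + 1)*8 = 5*8 = 40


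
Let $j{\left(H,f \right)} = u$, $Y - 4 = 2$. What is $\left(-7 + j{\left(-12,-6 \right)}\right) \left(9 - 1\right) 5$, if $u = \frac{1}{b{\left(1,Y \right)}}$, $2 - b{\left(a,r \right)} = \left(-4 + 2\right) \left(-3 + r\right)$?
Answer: $-275$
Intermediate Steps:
$Y = 6$ ($Y = 4 + 2 = 6$)
$b{\left(a,r \right)} = -4 + 2 r$ ($b{\left(a,r \right)} = 2 - \left(-4 + 2\right) \left(-3 + r\right) = 2 - - 2 \left(-3 + r\right) = 2 - \left(6 - 2 r\right) = 2 + \left(-6 + 2 r\right) = -4 + 2 r$)
$u = \frac{1}{8}$ ($u = \frac{1}{-4 + 2 \cdot 6} = \frac{1}{-4 + 12} = \frac{1}{8} \approx 0.125$)
$j{\left(H,f \right)} = \frac{1}{8}$
$\left(-7 + j{\left(-12,-6 \right)}\right) \left(9 - 1\right) 5 = \left(-7 + \frac{1}{8}\right) \left(9 - 1\right) 5 = - \frac{55 \cdot 8 \cdot 5}{8} = \left(- \frac{55}{8}\right) 40 = -275$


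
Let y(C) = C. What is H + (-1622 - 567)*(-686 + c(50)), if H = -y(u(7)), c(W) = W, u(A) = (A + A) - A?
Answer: 1392197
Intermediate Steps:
u(A) = A (u(A) = 2*A - A = A)
H = -7 (H = -1*7 = -7)
H + (-1622 - 567)*(-686 + c(50)) = -7 + (-1622 - 567)*(-686 + 50) = -7 - 2189*(-636) = -7 + 1392204 = 1392197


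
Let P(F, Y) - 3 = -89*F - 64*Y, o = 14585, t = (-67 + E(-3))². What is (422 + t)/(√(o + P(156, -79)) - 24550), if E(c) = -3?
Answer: -6532755/30134837 - 31932*√10/150674185 ≈ -0.21745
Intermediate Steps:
t = 4900 (t = (-67 - 3)² = (-70)² = 4900)
P(F, Y) = 3 - 89*F - 64*Y (P(F, Y) = 3 + (-89*F - 64*Y) = 3 - 89*F - 64*Y)
(422 + t)/(√(o + P(156, -79)) - 24550) = (422 + 4900)/(√(14585 + (3 - 89*156 - 64*(-79))) - 24550) = 5322/(√(14585 + (3 - 13884 + 5056)) - 24550) = 5322/(√(14585 - 8825) - 24550) = 5322/(√5760 - 24550) = 5322/(24*√10 - 24550) = 5322/(-24550 + 24*√10)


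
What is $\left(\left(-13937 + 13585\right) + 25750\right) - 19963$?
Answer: $5435$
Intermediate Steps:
$\left(\left(-13937 + 13585\right) + 25750\right) - 19963 = \left(-352 + 25750\right) - 19963 = 25398 - 19963 = 5435$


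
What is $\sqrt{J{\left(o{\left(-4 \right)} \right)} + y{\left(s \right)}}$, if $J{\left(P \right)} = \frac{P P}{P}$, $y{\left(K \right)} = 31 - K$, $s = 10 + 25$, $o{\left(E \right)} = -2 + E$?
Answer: $i \sqrt{10} \approx 3.1623 i$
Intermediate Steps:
$s = 35$
$J{\left(P \right)} = P$ ($J{\left(P \right)} = \frac{P^{2}}{P} = P$)
$\sqrt{J{\left(o{\left(-4 \right)} \right)} + y{\left(s \right)}} = \sqrt{\left(-2 - 4\right) + \left(31 - 35\right)} = \sqrt{-6 + \left(31 - 35\right)} = \sqrt{-6 - 4} = \sqrt{-10} = i \sqrt{10}$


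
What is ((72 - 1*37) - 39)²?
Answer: 16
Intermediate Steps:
((72 - 1*37) - 39)² = ((72 - 37) - 39)² = (35 - 39)² = (-4)² = 16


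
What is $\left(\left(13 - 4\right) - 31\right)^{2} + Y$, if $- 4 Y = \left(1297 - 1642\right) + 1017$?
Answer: $316$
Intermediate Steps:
$Y = -168$ ($Y = - \frac{\left(1297 - 1642\right) + 1017}{4} = - \frac{-345 + 1017}{4} = \left(- \frac{1}{4}\right) 672 = -168$)
$\left(\left(13 - 4\right) - 31\right)^{2} + Y = \left(\left(13 - 4\right) - 31\right)^{2} - 168 = \left(9 - 31\right)^{2} - 168 = \left(-22\right)^{2} - 168 = 484 - 168 = 316$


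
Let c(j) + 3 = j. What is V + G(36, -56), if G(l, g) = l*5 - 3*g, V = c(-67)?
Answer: 278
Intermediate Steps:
c(j) = -3 + j
V = -70 (V = -3 - 67 = -70)
G(l, g) = -3*g + 5*l (G(l, g) = 5*l - 3*g = -3*g + 5*l)
V + G(36, -56) = -70 + (-3*(-56) + 5*36) = -70 + (168 + 180) = -70 + 348 = 278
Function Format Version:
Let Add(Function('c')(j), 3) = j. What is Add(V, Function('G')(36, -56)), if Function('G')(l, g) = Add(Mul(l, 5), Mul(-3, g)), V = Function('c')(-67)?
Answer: 278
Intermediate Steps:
Function('c')(j) = Add(-3, j)
V = -70 (V = Add(-3, -67) = -70)
Function('G')(l, g) = Add(Mul(-3, g), Mul(5, l)) (Function('G')(l, g) = Add(Mul(5, l), Mul(-3, g)) = Add(Mul(-3, g), Mul(5, l)))
Add(V, Function('G')(36, -56)) = Add(-70, Add(Mul(-3, -56), Mul(5, 36))) = Add(-70, Add(168, 180)) = Add(-70, 348) = 278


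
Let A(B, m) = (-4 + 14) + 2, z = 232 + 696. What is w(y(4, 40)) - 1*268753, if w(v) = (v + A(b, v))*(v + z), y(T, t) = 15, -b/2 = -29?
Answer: -243292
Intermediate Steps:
b = 58 (b = -2*(-29) = 58)
z = 928
A(B, m) = 12 (A(B, m) = 10 + 2 = 12)
w(v) = (12 + v)*(928 + v) (w(v) = (v + 12)*(v + 928) = (12 + v)*(928 + v))
w(y(4, 40)) - 1*268753 = (11136 + 15² + 940*15) - 1*268753 = (11136 + 225 + 14100) - 268753 = 25461 - 268753 = -243292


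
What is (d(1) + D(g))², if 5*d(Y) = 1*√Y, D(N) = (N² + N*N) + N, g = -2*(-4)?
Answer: 463761/25 ≈ 18550.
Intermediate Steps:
g = 8
D(N) = N + 2*N² (D(N) = (N² + N²) + N = 2*N² + N = N + 2*N²)
d(Y) = √Y/5 (d(Y) = (1*√Y)/5 = √Y/5)
(d(1) + D(g))² = (√1/5 + 8*(1 + 2*8))² = ((⅕)*1 + 8*(1 + 16))² = (⅕ + 8*17)² = (⅕ + 136)² = (681/5)² = 463761/25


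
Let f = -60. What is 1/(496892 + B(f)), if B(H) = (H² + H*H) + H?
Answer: 1/504032 ≈ 1.9840e-6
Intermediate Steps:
B(H) = H + 2*H² (B(H) = (H² + H²) + H = 2*H² + H = H + 2*H²)
1/(496892 + B(f)) = 1/(496892 - 60*(1 + 2*(-60))) = 1/(496892 - 60*(1 - 120)) = 1/(496892 - 60*(-119)) = 1/(496892 + 7140) = 1/504032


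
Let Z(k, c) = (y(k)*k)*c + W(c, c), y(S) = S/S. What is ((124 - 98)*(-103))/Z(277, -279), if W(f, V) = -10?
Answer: 2678/77293 ≈ 0.034647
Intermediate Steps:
y(S) = 1
Z(k, c) = -10 + c*k (Z(k, c) = (1*k)*c - 10 = k*c - 10 = c*k - 10 = -10 + c*k)
((124 - 98)*(-103))/Z(277, -279) = ((124 - 98)*(-103))/(-10 - 279*277) = (26*(-103))/(-10 - 77283) = -2678/(-77293) = -2678*(-1/77293) = 2678/77293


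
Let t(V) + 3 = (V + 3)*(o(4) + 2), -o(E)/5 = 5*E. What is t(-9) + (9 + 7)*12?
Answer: 777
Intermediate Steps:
o(E) = -25*E
t(V) = -297 - 98*V (t(V) = -3 + (V + 3)*(-25*4 + 2) = -3 + (3 + V)*(-100 + 2) = -3 + (3 + V)*(-98) = -3 + (-294 - 98*V) = -297 - 98*V)
t(-9) + (9 + 7)*12 = (-297 - 98*(-9)) + (9 + 7)*12 = (-297 + 882) + 16*12 = 585 + 192 = 777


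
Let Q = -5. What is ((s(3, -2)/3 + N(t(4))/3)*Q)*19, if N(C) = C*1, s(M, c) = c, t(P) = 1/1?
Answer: 95/3 ≈ 31.667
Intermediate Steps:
t(P) = 1
N(C) = C
((s(3, -2)/3 + N(t(4))/3)*Q)*19 = ((-2/3 + 1/3)*(-5))*19 = -1/3*(-5)*19 = (5/3)*19 = 95/3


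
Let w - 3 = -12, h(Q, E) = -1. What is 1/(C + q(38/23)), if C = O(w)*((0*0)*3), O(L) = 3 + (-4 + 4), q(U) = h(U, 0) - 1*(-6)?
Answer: 1/5 ≈ 0.20000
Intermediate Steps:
w = -9 (w = 3 - 12 = -9)
q(U) = 5 (q(U) = -1 - 1*(-6) = -1 + 6 = 5)
O(L) = 3 (O(L) = 3 + 0 = 3)
C = 0 (C = 3*((0*0)*3) = 3*(0*3) = 3*0 = 0)
1/(C + q(38/23)) = 1/(0 + 5) = 1/5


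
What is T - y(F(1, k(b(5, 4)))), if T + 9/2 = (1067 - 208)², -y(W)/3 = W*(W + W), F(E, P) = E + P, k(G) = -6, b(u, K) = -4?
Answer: 1476053/2 ≈ 7.3803e+5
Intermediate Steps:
y(W) = -6*W² (y(W) = -3*W*(W + W) = -3*W*2*W = -6*W²)
T = 1475753/2 (T = -9/2 + (1067 - 208)² = -9/2 + 859² = -9/2 + 737881 = 1475753/2 ≈ 7.3788e+5)
T - y(F(1, k(b(5, 4)))) = 1475753/2 - (-6)*(1 - 6)² = 1475753/2 - (-6)*(-5)² = 1475753/2 - (-6)*25 = 1475753/2 - 1*(-150) = 1475753/2 + 150 = 1476053/2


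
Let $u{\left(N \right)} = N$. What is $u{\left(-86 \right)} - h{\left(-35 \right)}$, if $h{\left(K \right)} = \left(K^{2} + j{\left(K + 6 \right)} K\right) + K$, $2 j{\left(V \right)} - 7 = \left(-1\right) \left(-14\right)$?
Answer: $- \frac{1817}{2} \approx -908.5$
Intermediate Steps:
$j{\left(V \right)} = \frac{21}{2}$ ($j{\left(V \right)} = \frac{7}{2} + \frac{\left(-1\right) \left(-14\right)}{2} = \frac{7}{2} + \frac{1}{2} \cdot 14 = \frac{7}{2} + 7 = \frac{21}{2}$)
$h{\left(K \right)} = K^{2} + \frac{23 K}{2}$ ($h{\left(K \right)} = \left(K^{2} + \frac{21 K}{2}\right) + K = K^{2} + \frac{23 K}{2}$)
$u{\left(-86 \right)} - h{\left(-35 \right)} = -86 - \frac{1}{2} \left(-35\right) \left(23 + 2 \left(-35\right)\right) = -86 - \frac{1}{2} \left(-35\right) \left(23 - 70\right) = -86 - \frac{1}{2} \left(-35\right) \left(-47\right) = -86 - \frac{1645}{2} = - \frac{1817}{2}$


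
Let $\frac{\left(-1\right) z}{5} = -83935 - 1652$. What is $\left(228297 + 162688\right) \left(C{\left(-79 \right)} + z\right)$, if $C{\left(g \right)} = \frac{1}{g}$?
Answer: $\frac{13217976721040}{79} \approx 1.6732 \cdot 10^{11}$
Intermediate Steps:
$z = 427935$ ($z = - 5 \left(-83935 - 1652\right) = \left(-5\right) \left(-85587\right) = 427935$)
$\left(228297 + 162688\right) \left(C{\left(-79 \right)} + z\right) = \left(228297 + 162688\right) \left(\frac{1}{-79} + 427935\right) = 390985 \left(- \frac{1}{79} + 427935\right) = 390985 \cdot \frac{33806864}{79} = \frac{13217976721040}{79}$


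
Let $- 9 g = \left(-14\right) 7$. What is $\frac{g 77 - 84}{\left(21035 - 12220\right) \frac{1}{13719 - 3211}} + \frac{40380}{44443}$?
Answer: $\frac{634836275212}{705177081} \approx 900.25$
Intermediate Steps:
$g = \frac{98}{9}$ ($g = - \frac{\left(-14\right) 7}{9} = \left(- \frac{1}{9}\right) \left(-98\right) = \frac{98}{9} \approx 10.889$)
$\frac{g 77 - 84}{\left(21035 - 12220\right) \frac{1}{13719 - 3211}} + \frac{40380}{44443} = \frac{\frac{98}{9} \cdot 77 - 84}{\left(21035 - 12220\right) \frac{1}{13719 - 3211}} + \frac{40380}{44443} = \frac{\frac{7546}{9} - 84}{8815 \cdot \frac{1}{10508}} + 40380 \cdot \frac{1}{44443} = \frac{6790}{9 \cdot 8815 \cdot \frac{1}{10508}} + \frac{40380}{44443} = \frac{6790}{9 \cdot \frac{8815}{10508}} + \frac{40380}{44443} = \frac{6790}{9} \cdot \frac{10508}{8815} + \frac{40380}{44443} = \frac{14269864}{15867} + \frac{40380}{44443} = \frac{634836275212}{705177081}$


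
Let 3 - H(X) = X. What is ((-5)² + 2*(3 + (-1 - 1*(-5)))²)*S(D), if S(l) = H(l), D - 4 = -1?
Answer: 0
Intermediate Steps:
H(X) = 3 - X
D = 3 (D = 4 - 1 = 3)
S(l) = 3 - l
((-5)² + 2*(3 + (-1 - 1*(-5)))²)*S(D) = ((-5)² + 2*(3 + (-1 - 1*(-5)))²)*(3 - 1*3) = (25 + 2*(3 + (-1 + 5))²)*(3 - 3) = (25 + 2*(3 + 4)²)*0 = (25 + 2*7²)*0 = (25 + 2*49)*0 = (25 + 98)*0 = 123*0 = 0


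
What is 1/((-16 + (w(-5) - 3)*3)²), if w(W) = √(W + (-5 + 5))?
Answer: I/(10*(15*√5 + 58*I)) ≈ 0.001292 + 0.00074718*I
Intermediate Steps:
w(W) = √W (w(W) = √(W + 0) = √W)
1/((-16 + (w(-5) - 3)*3)²) = 1/((-16 + (√(-5) - 3)*3)²) = 1/((-16 + (I*√5 - 3)*3)²) = 1/((-16 + (-3 + I*√5)*3)²) = 1/((-16 + (-9 + 3*I*√5))²) = 1/((-25 + 3*I*√5)²) = (-25 + 3*I*√5)⁻²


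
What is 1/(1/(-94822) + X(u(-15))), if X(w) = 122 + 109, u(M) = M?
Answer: 94822/21903881 ≈ 0.0043290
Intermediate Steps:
X(w) = 231
1/(1/(-94822) + X(u(-15))) = 1/(1/(-94822) + 231) = 1/(-1/94822 + 231) = 1/(21903881/94822) = 94822/21903881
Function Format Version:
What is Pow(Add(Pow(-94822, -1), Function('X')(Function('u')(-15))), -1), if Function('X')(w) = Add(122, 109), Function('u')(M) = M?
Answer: Rational(94822, 21903881) ≈ 0.0043290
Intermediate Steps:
Function('X')(w) = 231
Pow(Add(Pow(-94822, -1), Function('X')(Function('u')(-15))), -1) = Pow(Add(Pow(-94822, -1), 231), -1) = Pow(Add(Rational(-1, 94822), 231), -1) = Pow(Rational(21903881, 94822), -1) = Rational(94822, 21903881)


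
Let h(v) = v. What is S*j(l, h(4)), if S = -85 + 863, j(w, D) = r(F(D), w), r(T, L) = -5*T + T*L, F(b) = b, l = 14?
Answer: 28008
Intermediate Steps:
r(T, L) = -5*T + L*T
j(w, D) = D*(-5 + w)
S = 778
S*j(l, h(4)) = 778*(4*(-5 + 14)) = 778*(4*9) = 778*36 = 28008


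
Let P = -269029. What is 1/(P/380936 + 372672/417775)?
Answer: 9361502200/1739446501 ≈ 5.3819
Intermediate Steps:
1/(P/380936 + 372672/417775) = 1/(-269029/380936 + 372672/417775) = 1/(1739446501/9361502200) = 9361502200/1739446501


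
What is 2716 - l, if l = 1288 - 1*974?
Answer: 2402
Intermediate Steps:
l = 314 (l = 1288 - 974 = 314)
2716 - l = 2716 - 1*314 = 2716 - 314 = 2402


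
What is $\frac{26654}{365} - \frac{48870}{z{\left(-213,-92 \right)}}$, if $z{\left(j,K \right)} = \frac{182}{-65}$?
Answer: $\frac{44780453}{2555} \approx 17527.0$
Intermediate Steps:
$z{\left(j,K \right)} = - \frac{14}{5}$ ($z{\left(j,K \right)} = 182 \left(- \frac{1}{65}\right) = - \frac{14}{5}$)
$\frac{26654}{365} - \frac{48870}{z{\left(-213,-92 \right)}} = \frac{26654}{365} - \frac{48870}{- \frac{14}{5}} = 26654 \cdot \frac{1}{365} - - \frac{122175}{7} = \frac{26654}{365} + \frac{122175}{7} = \frac{44780453}{2555}$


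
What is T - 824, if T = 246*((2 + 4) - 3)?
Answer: -86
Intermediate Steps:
T = 738 (T = 246*(6 - 3) = 246*3 = 738)
T - 824 = 738 - 824 = -86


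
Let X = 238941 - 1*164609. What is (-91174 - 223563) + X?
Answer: -240405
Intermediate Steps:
X = 74332 (X = 238941 - 164609 = 74332)
(-91174 - 223563) + X = (-91174 - 223563) + 74332 = -314737 + 74332 = -240405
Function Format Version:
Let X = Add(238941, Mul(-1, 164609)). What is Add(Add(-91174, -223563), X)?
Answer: -240405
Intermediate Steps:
X = 74332 (X = Add(238941, -164609) = 74332)
Add(Add(-91174, -223563), X) = Add(Add(-91174, -223563), 74332) = Add(-314737, 74332) = -240405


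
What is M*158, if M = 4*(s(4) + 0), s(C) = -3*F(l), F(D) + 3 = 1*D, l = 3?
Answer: 0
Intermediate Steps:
F(D) = -3 + D (F(D) = -3 + 1*D = -3 + D)
s(C) = 0 (s(C) = -3*(-3 + 3) = -3*0 = 0)
M = 0 (M = 4*(0 + 0) = 4*0 = 0)
M*158 = 0*158 = 0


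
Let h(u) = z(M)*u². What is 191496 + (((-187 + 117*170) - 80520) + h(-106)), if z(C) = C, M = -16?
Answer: -49097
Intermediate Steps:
h(u) = -16*u²
191496 + (((-187 + 117*170) - 80520) + h(-106)) = 191496 + (((-187 + 117*170) - 80520) - 16*(-106)²) = 191496 + (((-187 + 19890) - 80520) - 16*11236) = 191496 + ((19703 - 80520) - 179776) = 191496 + (-60817 - 179776) = 191496 - 240593 = -49097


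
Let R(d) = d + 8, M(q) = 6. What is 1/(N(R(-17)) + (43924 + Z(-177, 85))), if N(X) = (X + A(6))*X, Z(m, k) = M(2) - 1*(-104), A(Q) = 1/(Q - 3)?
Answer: 1/44112 ≈ 2.2670e-5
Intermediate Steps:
A(Q) = 1/(-3 + Q)
Z(m, k) = 110 (Z(m, k) = 6 - 1*(-104) = 6 + 104 = 110)
R(d) = 8 + d
N(X) = X*(⅓ + X) (N(X) = (X + 1/(-3 + 6))*X = (X + 1/3)*X = (X + ⅓)*X = (⅓ + X)*X = X*(⅓ + X))
1/(N(R(-17)) + (43924 + Z(-177, 85))) = 1/((8 - 17)*(⅓ + (8 - 17)) + (43924 + 110)) = 1/(-9*(⅓ - 9) + 44034) = 1/(-9*(-26/3) + 44034) = 1/(78 + 44034) = 1/44112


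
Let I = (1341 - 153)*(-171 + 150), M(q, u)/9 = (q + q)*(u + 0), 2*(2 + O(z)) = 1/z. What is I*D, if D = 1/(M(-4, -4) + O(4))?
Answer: -9504/109 ≈ -87.193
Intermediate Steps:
O(z) = -2 + 1/(2*z) (O(z) = -2 + (1/z)/2 = -2 + 1/(2*z))
M(q, u) = 18*q*u (M(q, u) = 9*((q + q)*(u + 0)) = 9*((2*q)*u) = 9*(2*q*u) = 18*q*u)
D = 8/2289 (D = 1/(18*(-4)*(-4) + (-2 + (½)/4)) = 1/(288 + (-2 + (½)*(¼))) = 1/(288 + (-2 + ⅛)) = 1/(288 - 15/8) = 1/(2289/8) = 8/2289 ≈ 0.0034950)
I = -24948 (I = 1188*(-21) = -24948)
I*D = -24948*8/2289 = -9504/109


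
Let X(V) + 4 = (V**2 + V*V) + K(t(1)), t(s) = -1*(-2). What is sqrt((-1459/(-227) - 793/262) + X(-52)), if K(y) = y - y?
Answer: sqrt(19126823115182)/59474 ≈ 73.535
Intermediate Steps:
t(s) = 2
K(y) = 0
X(V) = -4 + 2*V**2 (X(V) = -4 + ((V**2 + V*V) + 0) = -4 + ((V**2 + V**2) + 0) = -4 + (2*V**2 + 0) = -4 + 2*V**2)
sqrt((-1459/(-227) - 793/262) + X(-52)) = sqrt((-1459/(-227) - 793/262) + (-4 + 2*(-52)**2)) = sqrt((-1459*(-1/227) - 793*1/262) + (-4 + 2*2704)) = sqrt((1459/227 - 793/262) + (-4 + 5408)) = sqrt(202247/59474 + 5404) = sqrt(321599743/59474) = sqrt(19126823115182)/59474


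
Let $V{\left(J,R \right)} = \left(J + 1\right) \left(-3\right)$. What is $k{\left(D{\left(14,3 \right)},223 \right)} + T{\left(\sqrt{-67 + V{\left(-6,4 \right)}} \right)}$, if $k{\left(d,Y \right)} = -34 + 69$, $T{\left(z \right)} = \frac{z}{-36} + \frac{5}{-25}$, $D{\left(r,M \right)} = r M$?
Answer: $\frac{174}{5} - \frac{i \sqrt{13}}{18} \approx 34.8 - 0.20031 i$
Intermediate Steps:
$D{\left(r,M \right)} = M r$
$V{\left(J,R \right)} = -3 - 3 J$ ($V{\left(J,R \right)} = \left(1 + J\right) \left(-3\right) = -3 - 3 J$)
$T{\left(z \right)} = - \frac{1}{5} - \frac{z}{36}$ ($T{\left(z \right)} = z \left(- \frac{1}{36}\right) + 5 \left(- \frac{1}{25}\right) = - \frac{z}{36} - \frac{1}{5} = - \frac{1}{5} - \frac{z}{36}$)
$k{\left(d,Y \right)} = 35$
$k{\left(D{\left(14,3 \right)},223 \right)} + T{\left(\sqrt{-67 + V{\left(-6,4 \right)}} \right)} = 35 - \left(\frac{1}{5} + \frac{\sqrt{-67 - -15}}{36}\right) = 35 - \left(\frac{1}{5} + \frac{\sqrt{-67 + \left(-3 + 18\right)}}{36}\right) = 35 - \left(\frac{1}{5} + \frac{\sqrt{-67 + 15}}{36}\right) = 35 - \left(\frac{1}{5} + \frac{\sqrt{-52}}{36}\right) = 35 - \left(\frac{1}{5} + \frac{2 i \sqrt{13}}{36}\right) = 35 - \left(\frac{1}{5} + \frac{i \sqrt{13}}{18}\right) = \frac{174}{5} - \frac{i \sqrt{13}}{18}$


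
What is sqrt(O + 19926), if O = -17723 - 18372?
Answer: I*sqrt(16169) ≈ 127.16*I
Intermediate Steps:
O = -36095
sqrt(O + 19926) = sqrt(-36095 + 19926) = sqrt(-16169) = I*sqrt(16169)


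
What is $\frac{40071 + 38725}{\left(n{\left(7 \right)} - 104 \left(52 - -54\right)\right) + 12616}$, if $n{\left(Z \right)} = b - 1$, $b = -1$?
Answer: $\frac{39398}{795} \approx 49.557$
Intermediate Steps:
$n{\left(Z \right)} = -2$ ($n{\left(Z \right)} = -1 - 1 = -2$)
$\frac{40071 + 38725}{\left(n{\left(7 \right)} - 104 \left(52 - -54\right)\right) + 12616} = \frac{40071 + 38725}{\left(-2 - 104 \left(52 - -54\right)\right) + 12616} = \frac{78796}{\left(-2 - 104 \left(52 + 54\right)\right) + 12616} = \frac{78796}{\left(-2 - 11024\right) + 12616} = \frac{78796}{-11026 + 12616} = \frac{78796}{1590} = 78796 \cdot \frac{1}{1590} = \frac{39398}{795}$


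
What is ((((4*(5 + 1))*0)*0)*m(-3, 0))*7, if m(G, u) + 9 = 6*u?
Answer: 0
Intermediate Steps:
m(G, u) = -9 + 6*u
((((4*(5 + 1))*0)*0)*m(-3, 0))*7 = ((((4*(5 + 1))*0)*0)*(-9 + 6*0))*7 = ((((4*6)*0)*0)*(-9 + 0))*7 = (((24*0)*0)*(-9))*7 = ((0*0)*(-9))*7 = (0*(-9))*7 = 0*7 = 0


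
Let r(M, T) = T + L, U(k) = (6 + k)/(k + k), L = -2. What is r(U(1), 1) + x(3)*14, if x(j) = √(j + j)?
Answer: -1 + 14*√6 ≈ 33.293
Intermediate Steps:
x(j) = √2*√j (x(j) = √(2*j) = √2*√j)
U(k) = (6 + k)/(2*k) (U(k) = (6 + k)/((2*k)) = (6 + k)*(1/(2*k)) = (6 + k)/(2*k))
r(M, T) = -2 + T (r(M, T) = T - 2 = -2 + T)
r(U(1), 1) + x(3)*14 = (-2 + 1) + (√2*√3)*14 = -1 + √6*14 = -1 + 14*√6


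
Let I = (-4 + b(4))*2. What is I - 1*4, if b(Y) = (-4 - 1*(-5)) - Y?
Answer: -18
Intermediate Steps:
b(Y) = 1 - Y (b(Y) = (-4 + 5) - Y = 1 - Y)
I = -14 (I = (-4 + (1 - 1*4))*2 = (-4 + (1 - 4))*2 = (-4 - 3)*2 = -7*2 = -14)
I - 1*4 = -14 - 1*4 = -14 - 4 = -18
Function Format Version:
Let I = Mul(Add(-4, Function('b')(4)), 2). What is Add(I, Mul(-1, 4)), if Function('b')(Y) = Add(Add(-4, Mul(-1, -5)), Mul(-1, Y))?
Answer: -18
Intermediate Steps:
Function('b')(Y) = Add(1, Mul(-1, Y)) (Function('b')(Y) = Add(Add(-4, 5), Mul(-1, Y)) = Add(1, Mul(-1, Y)))
I = -14 (I = Mul(Add(-4, Add(1, Mul(-1, 4))), 2) = Mul(Add(-4, Add(1, -4)), 2) = Mul(Add(-4, -3), 2) = Mul(-7, 2) = -14)
Add(I, Mul(-1, 4)) = Add(-14, Mul(-1, 4)) = Add(-14, -4) = -18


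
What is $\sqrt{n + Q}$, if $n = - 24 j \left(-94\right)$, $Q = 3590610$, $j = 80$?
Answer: $3 \sqrt{419010} \approx 1941.9$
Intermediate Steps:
$n = 180480$ ($n = \left(-24\right) 80 \left(-94\right) = \left(-1920\right) \left(-94\right) = 180480$)
$\sqrt{n + Q} = \sqrt{180480 + 3590610} = \sqrt{3771090} = 3 \sqrt{419010}$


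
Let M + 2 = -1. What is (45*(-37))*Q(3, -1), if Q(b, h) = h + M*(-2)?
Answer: -8325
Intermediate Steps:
M = -3 (M = -2 - 1 = -3)
Q(b, h) = 6 + h (Q(b, h) = h - 3*(-2) = h + 6 = 6 + h)
(45*(-37))*Q(3, -1) = (45*(-37))*(6 - 1) = -1665*5 = -8325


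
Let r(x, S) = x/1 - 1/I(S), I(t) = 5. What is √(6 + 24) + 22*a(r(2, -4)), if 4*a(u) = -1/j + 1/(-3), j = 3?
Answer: -11/3 + √30 ≈ 1.8106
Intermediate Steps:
r(x, S) = -⅕ + x (r(x, S) = x/1 - 1/5 = x*1 - 1*⅕ = x - ⅕ = -⅕ + x)
a(u) = -⅙ (a(u) = (-1/3 + 1/(-3))/4 = (-1*⅓ + 1*(-⅓))/4 = (-⅓ - ⅓)/4 = (¼)*(-⅔) = -⅙)
√(6 + 24) + 22*a(r(2, -4)) = √(6 + 24) + 22*(-⅙) = √30 - 11/3 = -11/3 + √30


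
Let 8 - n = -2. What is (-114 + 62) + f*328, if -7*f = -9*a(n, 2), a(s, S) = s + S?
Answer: 35060/7 ≈ 5008.6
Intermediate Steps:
n = 10 (n = 8 - 1*(-2) = 8 + 2 = 10)
a(s, S) = S + s
f = 108/7 (f = -(-9)*(2 + 10)/7 = -(-9)*12/7 = -⅐*(-108) = 108/7 ≈ 15.429)
(-114 + 62) + f*328 = (-114 + 62) + (108/7)*328 = -52 + 35424/7 = 35060/7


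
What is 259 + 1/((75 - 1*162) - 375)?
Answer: 119657/462 ≈ 259.00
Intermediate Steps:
259 + 1/((75 - 1*162) - 375) = 259 + 1/((75 - 162) - 375) = 259 + 1/(-87 - 375) = 259 + 1/(-462) = 259 - 1/462 = 119657/462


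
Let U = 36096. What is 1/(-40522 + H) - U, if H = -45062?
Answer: -3089240065/85584 ≈ -36096.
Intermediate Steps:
1/(-40522 + H) - U = 1/(-40522 - 45062) - 1*36096 = 1/(-85584) - 36096 = -1/85584 - 36096 = -3089240065/85584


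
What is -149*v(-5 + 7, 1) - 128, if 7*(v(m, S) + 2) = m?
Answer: 892/7 ≈ 127.43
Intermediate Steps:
v(m, S) = -2 + m/7
-149*v(-5 + 7, 1) - 128 = -149*(-2 + (-5 + 7)/7) - 128 = -149*(-2 + (⅐)*2) - 128 = -149*(-2 + 2/7) - 128 = -149*(-12/7) - 128 = 1788/7 - 128 = 892/7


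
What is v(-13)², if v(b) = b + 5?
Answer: 64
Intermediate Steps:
v(b) = 5 + b
v(-13)² = (5 - 13)² = (-8)² = 64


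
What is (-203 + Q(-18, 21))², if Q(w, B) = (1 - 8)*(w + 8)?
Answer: 17689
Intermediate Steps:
Q(w, B) = -56 - 7*w (Q(w, B) = -7*(8 + w) = -56 - 7*w)
(-203 + Q(-18, 21))² = (-203 + (-56 - 7*(-18)))² = (-203 + (-56 + 126))² = (-203 + 70)² = (-133)² = 17689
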